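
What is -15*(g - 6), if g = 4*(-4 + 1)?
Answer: 270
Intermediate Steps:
g = -12 (g = 4*(-3) = -12)
-15*(g - 6) = -15*(-12 - 6) = -15*(-18) = 270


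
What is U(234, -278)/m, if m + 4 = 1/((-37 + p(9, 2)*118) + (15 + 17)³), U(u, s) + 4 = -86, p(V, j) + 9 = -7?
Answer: 2775870/123371 ≈ 22.500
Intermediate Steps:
p(V, j) = -16 (p(V, j) = -9 - 7 = -16)
U(u, s) = -90 (U(u, s) = -4 - 86 = -90)
m = -123371/30843 (m = -4 + 1/((-37 - 16*118) + (15 + 17)³) = -4 + 1/((-37 - 1888) + 32³) = -4 + 1/(-1925 + 32768) = -4 + 1/30843 = -123371/30843 ≈ -4.0000)
U(234, -278)/m = -90/(-123371/30843) = -90*(-30843/123371) = 2775870/123371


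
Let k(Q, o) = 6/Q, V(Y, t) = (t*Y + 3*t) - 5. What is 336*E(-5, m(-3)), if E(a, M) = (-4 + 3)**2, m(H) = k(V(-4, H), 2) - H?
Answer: 336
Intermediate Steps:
V(Y, t) = -5 + 3*t + Y*t (V(Y, t) = (Y*t + 3*t) - 5 = (3*t + Y*t) - 5 = -5 + 3*t + Y*t)
m(H) = -H + 6/(-5 - H) (m(H) = 6/(-5 + 3*H - 4*H) - H = 6/(-5 - H) - H = -H + 6/(-5 - H))
E(a, M) = 1 (E(a, M) = (-1)**2 = 1)
336*E(-5, m(-3)) = 336*1 = 336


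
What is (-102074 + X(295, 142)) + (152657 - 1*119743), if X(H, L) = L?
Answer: -69018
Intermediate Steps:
(-102074 + X(295, 142)) + (152657 - 1*119743) = (-102074 + 142) + (152657 - 1*119743) = -101932 + (152657 - 119743) = -101932 + 32914 = -69018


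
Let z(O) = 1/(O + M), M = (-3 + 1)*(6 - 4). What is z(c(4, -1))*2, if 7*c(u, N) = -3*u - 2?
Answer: -⅓ ≈ -0.33333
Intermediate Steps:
M = -4 (M = -2*2 = -4)
c(u, N) = -2/7 - 3*u/7 (c(u, N) = (-3*u - 2)/7 = (-2 - 3*u)/7 = -2/7 - 3*u/7)
z(O) = 1/(-4 + O) (z(O) = 1/(O - 4) = 1/(-4 + O))
z(c(4, -1))*2 = 2/(-4 + (-2/7 - 3/7*4)) = 2/(-4 + (-2/7 - 12/7)) = 2/(-4 - 2) = 2/(-6) = -⅙*2 = -⅓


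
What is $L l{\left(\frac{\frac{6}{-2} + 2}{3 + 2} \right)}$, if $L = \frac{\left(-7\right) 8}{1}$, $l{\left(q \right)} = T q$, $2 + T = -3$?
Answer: $-56$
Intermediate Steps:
$T = -5$ ($T = -2 - 3 = -5$)
$l{\left(q \right)} = - 5 q$
$L = -56$ ($L = \left(-56\right) 1 = -56$)
$L l{\left(\frac{\frac{6}{-2} + 2}{3 + 2} \right)} = - 56 \left(- 5 \frac{\frac{6}{-2} + 2}{3 + 2}\right) = - 56 \left(- 5 \frac{6 \left(- \frac{1}{2}\right) + 2}{5}\right) = - 56 \left(- 5 \left(-3 + 2\right) \frac{1}{5}\right) = - 56 \left(- 5 \left(\left(-1\right) \frac{1}{5}\right)\right) = - 56 \left(\left(-5\right) \left(- \frac{1}{5}\right)\right) = \left(-56\right) 1 = -56$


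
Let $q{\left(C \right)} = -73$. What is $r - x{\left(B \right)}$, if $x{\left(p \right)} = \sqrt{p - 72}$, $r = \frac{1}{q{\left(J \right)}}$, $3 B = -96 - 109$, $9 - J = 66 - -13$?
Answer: $- \frac{1}{73} - \frac{i \sqrt{1263}}{3} \approx -0.013699 - 11.846 i$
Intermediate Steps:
$J = -70$ ($J = 9 - \left(66 - -13\right) = 9 - \left(66 + 13\right) = 9 - 79 = -70$)
$B = - \frac{205}{3}$ ($B = \frac{-96 - 109}{3} = \frac{1}{3} \left(-205\right) = - \frac{205}{3} \approx -68.333$)
$r = - \frac{1}{73}$ ($r = \frac{1}{-73} = - \frac{1}{73} \approx -0.013699$)
$x{\left(p \right)} = \sqrt{-72 + p}$
$r - x{\left(B \right)} = - \frac{1}{73} - \sqrt{-72 - \frac{205}{3}} = - \frac{1}{73} - \sqrt{- \frac{421}{3}} = - \frac{1}{73} - \frac{i \sqrt{1263}}{3}$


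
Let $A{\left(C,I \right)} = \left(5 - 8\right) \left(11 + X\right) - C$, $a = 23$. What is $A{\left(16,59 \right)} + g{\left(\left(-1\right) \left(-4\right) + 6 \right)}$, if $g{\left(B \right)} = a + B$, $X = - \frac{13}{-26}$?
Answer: $- \frac{35}{2} \approx -17.5$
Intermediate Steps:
$X = \frac{1}{2}$ ($X = \left(-13\right) \left(- \frac{1}{26}\right) = \frac{1}{2} \approx 0.5$)
$A{\left(C,I \right)} = - \frac{69}{2} - C$ ($A{\left(C,I \right)} = \left(5 - 8\right) \left(11 + \frac{1}{2}\right) - C = \left(-3\right) \frac{23}{2} - C = - \frac{69}{2} - C$)
$g{\left(B \right)} = 23 + B$
$A{\left(16,59 \right)} + g{\left(\left(-1\right) \left(-4\right) + 6 \right)} = \left(- \frac{69}{2} - 16\right) + \left(23 + \left(\left(-1\right) \left(-4\right) + 6\right)\right) = \left(- \frac{69}{2} - 16\right) + \left(23 + \left(4 + 6\right)\right) = - \frac{101}{2} + \left(23 + 10\right) = - \frac{101}{2} + 33 = - \frac{35}{2}$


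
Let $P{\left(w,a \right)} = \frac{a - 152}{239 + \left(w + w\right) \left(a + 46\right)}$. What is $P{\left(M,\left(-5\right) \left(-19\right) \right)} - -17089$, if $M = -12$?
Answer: $\frac{53744962}{3145} \approx 17089.0$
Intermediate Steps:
$P{\left(w,a \right)} = \frac{-152 + a}{239 + 2 w \left(46 + a\right)}$
$P{\left(M,\left(-5\right) \left(-19\right) \right)} - -17089 = \frac{-152 - -95}{239 + 92 \left(-12\right) + 2 \left(\left(-5\right) \left(-19\right)\right) \left(-12\right)} - -17089 = \frac{-152 + 95}{239 - 1104 + 2 \cdot 95 \left(-12\right)} + 17089 = \frac{1}{239 - 1104 - 2280} \left(-57\right) + 17089 = \frac{1}{-3145} \left(-57\right) + 17089 = \left(- \frac{1}{3145}\right) \left(-57\right) + 17089 = \frac{57}{3145} + 17089 = \frac{53744962}{3145}$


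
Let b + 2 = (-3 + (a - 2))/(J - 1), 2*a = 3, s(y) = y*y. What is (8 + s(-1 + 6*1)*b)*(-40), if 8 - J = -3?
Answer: 2030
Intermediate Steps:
s(y) = y²
J = 11 (J = 8 - 1*(-3) = 8 + 3 = 11)
a = 3/2 (a = (½)*3 = 3/2 ≈ 1.5000)
b = -47/20 (b = -2 + (-3 + (3/2 - 2))/(11 - 1) = -2 + (-3 - ½)/10 = -2 - 7/2*⅒ = -2 - 7/20 = -47/20 ≈ -2.3500)
(8 + s(-1 + 6*1)*b)*(-40) = (8 + (-1 + 6*1)²*(-47/20))*(-40) = (8 + (-1 + 6)²*(-47/20))*(-40) = (8 + 5²*(-47/20))*(-40) = (8 + 25*(-47/20))*(-40) = (8 - 235/4)*(-40) = -203/4*(-40) = 2030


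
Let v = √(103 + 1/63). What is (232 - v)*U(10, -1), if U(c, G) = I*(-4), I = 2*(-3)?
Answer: 5568 - 8*√45430/7 ≈ 5324.4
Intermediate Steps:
v = √45430/21 (v = √(103 + 1/63) = √(6490/63) = √45430/21 ≈ 10.150)
I = -6
U(c, G) = 24 (U(c, G) = -6*(-4) = 24)
(232 - v)*U(10, -1) = (232 - √45430/21)*24 = 5568 - 8*√45430/7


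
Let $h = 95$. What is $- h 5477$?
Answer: $-520315$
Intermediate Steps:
$- h 5477 = - 95 \cdot 5477 = \left(-1\right) 520315 = -520315$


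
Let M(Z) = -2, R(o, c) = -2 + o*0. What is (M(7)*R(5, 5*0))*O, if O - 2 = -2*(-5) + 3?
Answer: 60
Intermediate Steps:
R(o, c) = -2 (R(o, c) = -2 + 0 = -2)
O = 15 (O = 2 + (-2*(-5) + 3) = 2 + (10 + 3) = 2 + 13 = 15)
(M(7)*R(5, 5*0))*O = -2*(-2)*15 = 4*15 = 60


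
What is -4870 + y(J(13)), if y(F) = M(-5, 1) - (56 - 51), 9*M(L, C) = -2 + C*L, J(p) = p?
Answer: -43882/9 ≈ -4875.8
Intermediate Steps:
M(L, C) = -2/9 + C*L/9 (M(L, C) = (-2 + C*L)/9 = -2/9 + C*L/9)
y(F) = -52/9 (y(F) = (-2/9 + (⅑)*1*(-5)) - (56 - 51) = (-2/9 - 5/9) - 1*5 = -7/9 - 5 = -52/9)
-4870 + y(J(13)) = -4870 - 52/9 = -43882/9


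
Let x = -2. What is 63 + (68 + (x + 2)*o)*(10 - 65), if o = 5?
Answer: -3677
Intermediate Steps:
63 + (68 + (x + 2)*o)*(10 - 65) = 63 + (68 + (-2 + 2)*5)*(10 - 65) = 63 + (68 + 0*5)*(-55) = 63 + (68 + 0)*(-55) = 63 + 68*(-55) = 63 - 3740 = -3677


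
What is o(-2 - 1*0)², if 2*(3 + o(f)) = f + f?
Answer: 25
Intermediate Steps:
o(f) = -3 + f (o(f) = -3 + (f + f)/2 = -3 + (2*f)/2 = -3 + f)
o(-2 - 1*0)² = (-3 + (-2 - 1*0))² = (-3 + (-2 + 0))² = (-3 - 2)² = (-5)² = 25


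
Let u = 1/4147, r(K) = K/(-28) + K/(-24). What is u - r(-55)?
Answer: -2964937/696696 ≈ -4.2557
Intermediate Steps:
r(K) = -13*K/168 (r(K) = K*(-1/28) + K*(-1/24) = -K/28 - K/24 = -13*K/168)
u = 1/4147 ≈ 0.00024114
u - r(-55) = 1/4147 - (-13)*(-55)/168 = 1/4147 - 1*715/168 = 1/4147 - 715/168 = -2964937/696696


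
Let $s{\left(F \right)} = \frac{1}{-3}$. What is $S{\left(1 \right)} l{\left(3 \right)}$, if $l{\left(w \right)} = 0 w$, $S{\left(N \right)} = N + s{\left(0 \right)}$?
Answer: $0$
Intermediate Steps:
$s{\left(F \right)} = - \frac{1}{3}$
$S{\left(N \right)} = - \frac{1}{3} + N$ ($S{\left(N \right)} = N - \frac{1}{3} = - \frac{1}{3} + N$)
$l{\left(w \right)} = 0$
$S{\left(1 \right)} l{\left(3 \right)} = \left(- \frac{1}{3} + 1\right) 0 = \frac{2}{3} \cdot 0 = 0$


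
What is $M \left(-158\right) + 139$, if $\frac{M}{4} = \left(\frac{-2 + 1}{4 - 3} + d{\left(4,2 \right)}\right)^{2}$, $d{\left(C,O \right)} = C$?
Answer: $-5549$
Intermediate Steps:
$M = 36$ ($M = 4 \left(\frac{-2 + 1}{4 - 3} + 4\right)^{2} = 4 \left(- 1^{-1} + 4\right)^{2} = 4 \left(\left(-1\right) 1 + 4\right)^{2} = 4 \left(-1 + 4\right)^{2} = 4 \cdot 3^{2} = 4 \cdot 9 = 36$)
$M \left(-158\right) + 139 = 36 \left(-158\right) + 139 = -5688 + 139 = -5549$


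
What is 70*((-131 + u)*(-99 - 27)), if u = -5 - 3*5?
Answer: 1331820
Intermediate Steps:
u = -20 (u = -5 - 15 = -20)
70*((-131 + u)*(-99 - 27)) = 70*((-131 - 20)*(-99 - 27)) = 70*(-151*(-126)) = 70*19026 = 1331820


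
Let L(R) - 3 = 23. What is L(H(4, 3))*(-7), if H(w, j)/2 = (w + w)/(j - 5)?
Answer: -182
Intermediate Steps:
H(w, j) = 4*w/(-5 + j) (H(w, j) = 2*((w + w)/(j - 5)) = 2*((2*w)/(-5 + j)) = 2*(2*w/(-5 + j)) = 4*w/(-5 + j))
L(R) = 26 (L(R) = 3 + 23 = 26)
L(H(4, 3))*(-7) = 26*(-7) = -182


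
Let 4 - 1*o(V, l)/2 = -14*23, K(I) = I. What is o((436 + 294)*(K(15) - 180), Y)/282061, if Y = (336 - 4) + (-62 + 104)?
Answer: 652/282061 ≈ 0.0023116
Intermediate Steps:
Y = 374 (Y = 332 + 42 = 374)
o(V, l) = 652 (o(V, l) = 8 - (-28)*23 = 8 - 2*(-322) = 8 + 644 = 652)
o((436 + 294)*(K(15) - 180), Y)/282061 = 652/282061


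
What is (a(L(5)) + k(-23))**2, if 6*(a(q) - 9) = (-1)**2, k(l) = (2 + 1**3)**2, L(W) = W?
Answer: 11881/36 ≈ 330.03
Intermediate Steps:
k(l) = 9 (k(l) = (2 + 1)**2 = 3**2 = 9)
a(q) = 55/6 (a(q) = 9 + (1/6)*(-1)**2 = 9 + (1/6)*1 = 9 + 1/6 = 55/6)
(a(L(5)) + k(-23))**2 = (55/6 + 9)**2 = (109/6)**2 = 11881/36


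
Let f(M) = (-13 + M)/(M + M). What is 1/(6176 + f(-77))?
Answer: 77/475597 ≈ 0.00016190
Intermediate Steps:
f(M) = (-13 + M)/(2*M) (f(M) = (-13 + M)/((2*M)) = (-13 + M)*(1/(2*M)) = (-13 + M)/(2*M))
1/(6176 + f(-77)) = 1/(6176 + (½)*(-13 - 77)/(-77)) = 1/(6176 + (½)*(-1/77)*(-90)) = 1/(6176 + 45/77) = 1/(475597/77) = 77/475597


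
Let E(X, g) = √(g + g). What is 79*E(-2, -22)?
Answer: 158*I*√11 ≈ 524.03*I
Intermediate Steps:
E(X, g) = √2*√g (E(X, g) = √(2*g) = √2*√g)
79*E(-2, -22) = 79*(√2*√(-22)) = 79*(√2*(I*√22)) = 79*(2*I*√11) = 158*I*√11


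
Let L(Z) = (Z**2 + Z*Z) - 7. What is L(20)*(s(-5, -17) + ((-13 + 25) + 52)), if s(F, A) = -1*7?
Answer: 45201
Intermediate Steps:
s(F, A) = -7
L(Z) = -7 + 2*Z**2 (L(Z) = (Z**2 + Z**2) - 7 = 2*Z**2 - 7 = -7 + 2*Z**2)
L(20)*(s(-5, -17) + ((-13 + 25) + 52)) = (-7 + 2*20**2)*(-7 + ((-13 + 25) + 52)) = (-7 + 2*400)*(-7 + (12 + 52)) = (-7 + 800)*(-7 + 64) = 793*57 = 45201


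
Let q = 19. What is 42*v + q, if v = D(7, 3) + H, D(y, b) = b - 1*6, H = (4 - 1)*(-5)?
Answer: -737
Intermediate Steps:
H = -15 (H = 3*(-5) = -15)
D(y, b) = -6 + b (D(y, b) = b - 6 = -6 + b)
v = -18 (v = (-6 + 3) - 15 = -3 - 15 = -18)
42*v + q = 42*(-18) + 19 = -756 + 19 = -737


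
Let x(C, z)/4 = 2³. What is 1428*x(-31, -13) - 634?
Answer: 45062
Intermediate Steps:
x(C, z) = 32 (x(C, z) = 4*2³ = 4*8 = 32)
1428*x(-31, -13) - 634 = 1428*32 - 634 = 45696 - 634 = 45062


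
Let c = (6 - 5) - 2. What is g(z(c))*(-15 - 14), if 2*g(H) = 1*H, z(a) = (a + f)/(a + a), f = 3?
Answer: 29/2 ≈ 14.500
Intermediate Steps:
c = -1 (c = 1 - 2 = -1)
z(a) = (3 + a)/(2*a) (z(a) = (a + 3)/(a + a) = (3 + a)/((2*a)) = (3 + a)*(1/(2*a)) = (3 + a)/(2*a))
g(H) = H/2 (g(H) = (1*H)/2 = H/2)
g(z(c))*(-15 - 14) = (((½)*(3 - 1)/(-1))/2)*(-15 - 14) = (((½)*(-1)*2)/2)*(-29) = ((½)*(-1))*(-29) = -½*(-29) = 29/2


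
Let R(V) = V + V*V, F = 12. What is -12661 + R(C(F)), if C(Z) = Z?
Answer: -12505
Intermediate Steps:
R(V) = V + V²
-12661 + R(C(F)) = -12661 + 12*(1 + 12) = -12661 + 12*13 = -12661 + 156 = -12505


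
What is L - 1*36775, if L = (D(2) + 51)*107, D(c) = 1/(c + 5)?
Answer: -219119/7 ≈ -31303.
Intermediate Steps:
D(c) = 1/(5 + c)
L = 38306/7 (L = (1/(5 + 2) + 51)*107 = (1/7 + 51)*107 = (358/7)*107 = 38306/7 ≈ 5472.3)
L - 1*36775 = 38306/7 - 1*36775 = 38306/7 - 36775 = -219119/7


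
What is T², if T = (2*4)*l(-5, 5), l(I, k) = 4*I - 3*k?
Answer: 78400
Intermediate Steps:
l(I, k) = -3*k + 4*I
T = -280 (T = (2*4)*(-3*5 + 4*(-5)) = 8*(-15 - 20) = 8*(-35) = -280)
T² = (-280)² = 78400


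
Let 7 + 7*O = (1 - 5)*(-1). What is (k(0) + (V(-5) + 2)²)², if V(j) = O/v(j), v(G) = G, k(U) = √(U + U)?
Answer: 28398241/1500625 ≈ 18.924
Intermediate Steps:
k(U) = √2*√U (k(U) = √(2*U) = √2*√U)
O = -3/7 (O = -1 + ((1 - 5)*(-1))/7 = -1 + (-4*(-1))/7 = -1 + (⅐)*4 = -1 + 4/7 = -3/7 ≈ -0.42857)
V(j) = -3/(7*j)
(k(0) + (V(-5) + 2)²)² = (√2*√0 + (-3/7/(-5) + 2)²)² = (√2*0 + (-3/7*(-⅕) + 2)²)² = (0 + (3/35 + 2)²)² = (0 + (73/35)²)² = (0 + 5329/1225)² = (5329/1225)² = 28398241/1500625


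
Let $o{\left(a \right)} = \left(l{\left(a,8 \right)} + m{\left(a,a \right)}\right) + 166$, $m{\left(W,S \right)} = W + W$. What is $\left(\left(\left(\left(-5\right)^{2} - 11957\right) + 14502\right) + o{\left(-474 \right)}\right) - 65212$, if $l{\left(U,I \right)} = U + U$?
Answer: $-64372$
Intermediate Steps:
$l{\left(U,I \right)} = 2 U$
$m{\left(W,S \right)} = 2 W$
$o{\left(a \right)} = 166 + 4 a$ ($o{\left(a \right)} = \left(2 a + 2 a\right) + 166 = 4 a + 166 = 166 + 4 a$)
$\left(\left(\left(\left(-5\right)^{2} - 11957\right) + 14502\right) + o{\left(-474 \right)}\right) - 65212 = \left(\left(\left(\left(-5\right)^{2} - 11957\right) + 14502\right) + \left(166 + 4 \left(-474\right)\right)\right) - 65212 = \left(\left(\left(25 - 11957\right) + 14502\right) + \left(166 - 1896\right)\right) - 65212 = \left(\left(-11932 + 14502\right) - 1730\right) - 65212 = \left(2570 - 1730\right) - 65212 = 840 - 65212 = -64372$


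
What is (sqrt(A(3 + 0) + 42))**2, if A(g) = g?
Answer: 45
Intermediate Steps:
(sqrt(A(3 + 0) + 42))**2 = (sqrt((3 + 0) + 42))**2 = (sqrt(3 + 42))**2 = (sqrt(45))**2 = (3*sqrt(5))**2 = 45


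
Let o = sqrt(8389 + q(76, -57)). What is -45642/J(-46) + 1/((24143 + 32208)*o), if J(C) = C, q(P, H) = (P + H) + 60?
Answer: 22821/23 + sqrt(2117)/238590134 ≈ 992.22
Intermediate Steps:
q(P, H) = 60 + H + P (q(P, H) = (H + P) + 60 = 60 + H + P)
o = 2*sqrt(2117) (o = sqrt(8389 + (60 - 57 + 76)) = sqrt(8389 + 79) = sqrt(8468) = 2*sqrt(2117) ≈ 92.022)
-45642/J(-46) + 1/((24143 + 32208)*o) = -45642/(-46) + 1/((24143 + 32208)*((2*sqrt(2117)))) = -45642*(-1/46) + (sqrt(2117)/4234)/56351 = 22821/23 + (sqrt(2117)/4234)/56351 = 22821/23 + sqrt(2117)/238590134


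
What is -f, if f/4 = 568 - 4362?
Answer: 15176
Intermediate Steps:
f = -15176 (f = 4*(568 - 4362) = 4*(-3794) = -15176)
-f = -1*(-15176) = 15176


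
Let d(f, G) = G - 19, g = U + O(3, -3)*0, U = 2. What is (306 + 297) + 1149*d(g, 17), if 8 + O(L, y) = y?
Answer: -1695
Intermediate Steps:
O(L, y) = -8 + y
g = 2 (g = 2 + (-8 - 3)*0 = 2 - 11*0 = 2 + 0 = 2)
d(f, G) = -19 + G
(306 + 297) + 1149*d(g, 17) = (306 + 297) + 1149*(-19 + 17) = 603 + 1149*(-2) = 603 - 2298 = -1695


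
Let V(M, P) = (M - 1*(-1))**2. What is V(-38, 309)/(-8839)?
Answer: -1369/8839 ≈ -0.15488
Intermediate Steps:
V(M, P) = (1 + M)**2 (V(M, P) = (M + 1)**2 = (1 + M)**2)
V(-38, 309)/(-8839) = (1 - 38)**2/(-8839) = (-37)**2*(-1/8839) = 1369*(-1/8839) = -1369/8839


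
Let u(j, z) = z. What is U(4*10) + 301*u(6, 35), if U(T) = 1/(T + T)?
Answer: 842801/80 ≈ 10535.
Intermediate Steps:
U(T) = 1/(2*T)
U(4*10) + 301*u(6, 35) = 1/(2*((4*10))) + 301*35 = (½)/40 + 10535 = (½)*(1/40) + 10535 = 1/80 + 10535 = 842801/80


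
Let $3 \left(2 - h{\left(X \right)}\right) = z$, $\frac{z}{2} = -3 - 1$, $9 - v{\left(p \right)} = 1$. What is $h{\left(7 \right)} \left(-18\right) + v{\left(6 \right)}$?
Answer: $-76$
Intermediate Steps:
$v{\left(p \right)} = 8$ ($v{\left(p \right)} = 9 - 1 = 8$)
$z = -8$ ($z = 2 \left(-3 - 1\right) = 2 \left(-4\right) = -8$)
$h{\left(X \right)} = \frac{14}{3}$ ($h{\left(X \right)} = 2 - - \frac{8}{3} = 2 + \frac{8}{3} = \frac{14}{3}$)
$h{\left(7 \right)} \left(-18\right) + v{\left(6 \right)} = \frac{14}{3} \left(-18\right) + 8 = -84 + 8 = -76$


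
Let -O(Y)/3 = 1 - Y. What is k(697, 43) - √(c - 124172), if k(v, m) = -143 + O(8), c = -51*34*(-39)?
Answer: -122 - 7*I*√1154 ≈ -122.0 - 237.79*I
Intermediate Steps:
c = 67626 (c = -1734*(-39) = 67626)
O(Y) = -3 + 3*Y (O(Y) = -3*(1 - Y) = -3 + 3*Y)
k(v, m) = -122 (k(v, m) = -143 + (-3 + 3*8) = -143 + (-3 + 24) = -143 + 21 = -122)
k(697, 43) - √(c - 124172) = -122 - √(67626 - 124172) = -122 - √(-56546) = -122 - 7*I*√1154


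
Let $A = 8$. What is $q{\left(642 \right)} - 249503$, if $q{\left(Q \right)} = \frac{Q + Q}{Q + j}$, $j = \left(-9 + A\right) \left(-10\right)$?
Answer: $- \frac{40668668}{163} \approx -2.495 \cdot 10^{5}$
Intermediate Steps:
$j = 10$ ($j = \left(-9 + 8\right) \left(-10\right) = \left(-1\right) \left(-10\right) = 10$)
$q{\left(Q \right)} = \frac{2 Q}{10 + Q}$ ($q{\left(Q \right)} = \frac{Q + Q}{Q + 10} = \frac{2 Q}{10 + Q}$)
$q{\left(642 \right)} - 249503 = 2 \cdot 642 \frac{1}{10 + 642} - 249503 = 2 \cdot 642 \cdot \frac{1}{652} - 249503 = \frac{321}{163} - 249503 = - \frac{40668668}{163}$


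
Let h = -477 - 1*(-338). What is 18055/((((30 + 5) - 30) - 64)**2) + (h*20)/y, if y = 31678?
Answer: 281134555/55135559 ≈ 5.0990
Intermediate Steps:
h = -139 (h = -477 + 338 = -139)
18055/((((30 + 5) - 30) - 64)**2) + (h*20)/y = 18055/((((30 + 5) - 30) - 64)**2) - 139*20/31678 = 18055/(((35 - 30) - 64)**2) - 2780*1/31678 = 18055/((5 - 64)**2) - 1390/15839 = 18055/((-59)**2) - 1390/15839 = 18055/3481 - 1390/15839 = 281134555/55135559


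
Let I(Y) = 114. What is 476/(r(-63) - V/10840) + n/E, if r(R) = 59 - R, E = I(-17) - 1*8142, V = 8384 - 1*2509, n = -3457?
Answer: 9194939801/2113940988 ≈ 4.3497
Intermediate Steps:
V = 5875 (V = 8384 - 2509 = 5875)
E = -8028 (E = 114 - 1*8142 = 114 - 8142 = -8028)
476/(r(-63) - V/10840) + n/E = 476/((59 - 1*(-63)) - 5875/10840) - 3457/(-8028) = 476/((59 + 63) - 5875/10840) - 3457*(-1/8028) = 476/(122 - 1*1175/2168) + 3457/8028 = 476/(122 - 1175/2168) + 3457/8028 = 476/(263321/2168) + 3457/8028 = 476*(2168/263321) + 3457/8028 = 1031968/263321 + 3457/8028 = 9194939801/2113940988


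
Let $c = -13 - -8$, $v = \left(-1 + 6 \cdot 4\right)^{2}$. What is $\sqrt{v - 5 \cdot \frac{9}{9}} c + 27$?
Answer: $27 - 10 \sqrt{131} \approx -87.455$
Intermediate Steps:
$v = 529$ ($v = \left(-1 + 24\right)^{2} = 23^{2} = 529$)
$c = -5$ ($c = -13 + 8 = -5$)
$\sqrt{v - 5 \cdot \frac{9}{9}} c + 27 = \sqrt{529 - 5 \cdot \frac{9}{9}} \left(-5\right) + 27 = \sqrt{529 - 5 \cdot 9 \cdot \frac{1}{9}} \left(-5\right) + 27 = \sqrt{529 - 5} \left(-5\right) + 27 = \sqrt{524} \left(-5\right) + 27 = 2 \sqrt{131} \left(-5\right) + 27 = - 10 \sqrt{131} + 27 = 27 - 10 \sqrt{131}$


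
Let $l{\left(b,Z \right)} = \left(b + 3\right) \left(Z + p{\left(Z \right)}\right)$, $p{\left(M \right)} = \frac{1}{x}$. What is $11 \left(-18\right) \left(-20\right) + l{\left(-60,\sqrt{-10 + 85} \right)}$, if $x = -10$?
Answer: $\frac{39657}{10} - 285 \sqrt{3} \approx 3472.1$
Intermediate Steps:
$p{\left(M \right)} = - \frac{1}{10}$ ($p{\left(M \right)} = \frac{1}{-10} = - \frac{1}{10}$)
$l{\left(b,Z \right)} = \left(3 + b\right) \left(- \frac{1}{10} + Z\right)$ ($l{\left(b,Z \right)} = \left(b + 3\right) \left(Z - \frac{1}{10}\right) = \left(3 + b\right) \left(- \frac{1}{10} + Z\right)$)
$11 \left(-18\right) \left(-20\right) + l{\left(-60,\sqrt{-10 + 85} \right)} = 11 \left(-18\right) \left(-20\right) + \left(- \frac{3}{10} + 3 \sqrt{-10 + 85} - -6 + \sqrt{-10 + 85} \left(-60\right)\right) = \left(-198\right) \left(-20\right) + \left(- \frac{3}{10} + 3 \sqrt{75} + 6 + \sqrt{75} \left(-60\right)\right) = 3960 + \left(- \frac{3}{10} + 3 \cdot 5 \sqrt{3} + 6 + 5 \sqrt{3} \left(-60\right)\right) = 3960 + \left(- \frac{3}{10} + 15 \sqrt{3} + 6 - 300 \sqrt{3}\right) = 3960 + \left(\frac{57}{10} - 285 \sqrt{3}\right) = \frac{39657}{10} - 285 \sqrt{3}$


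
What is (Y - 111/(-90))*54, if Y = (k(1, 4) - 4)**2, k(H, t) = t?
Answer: 333/5 ≈ 66.600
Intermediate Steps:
Y = 0 (Y = (4 - 4)**2 = 0**2 = 0)
(Y - 111/(-90))*54 = (0 - 111/(-90))*54 = (0 - 111*(-1/90))*54 = (0 + 37/30)*54 = (37/30)*54 = 333/5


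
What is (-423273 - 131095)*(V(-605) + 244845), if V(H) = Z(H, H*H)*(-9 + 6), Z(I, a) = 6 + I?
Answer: -136730432256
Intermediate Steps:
V(H) = -18 - 3*H (V(H) = (6 + H)*(-9 + 6) = (6 + H)*(-3) = -18 - 3*H)
(-423273 - 131095)*(V(-605) + 244845) = (-423273 - 131095)*((-18 - 3*(-605)) + 244845) = -554368*((-18 + 1815) + 244845) = -554368*(1797 + 244845) = -554368*246642 = -136730432256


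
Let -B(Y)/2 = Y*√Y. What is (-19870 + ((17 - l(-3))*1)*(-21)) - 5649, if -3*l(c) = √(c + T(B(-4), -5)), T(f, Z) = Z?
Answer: -25876 - 14*I*√2 ≈ -25876.0 - 19.799*I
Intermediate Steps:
B(Y) = -2*Y^(3/2) (B(Y) = -2*Y*√Y = -2*Y^(3/2))
l(c) = -√(-5 + c)/3 (l(c) = -√(c - 5)/3 = -√(-5 + c)/3)
(-19870 + ((17 - l(-3))*1)*(-21)) - 5649 = (-19870 + ((17 - (-1)*√(-5 - 3)/3)*1)*(-21)) - 5649 = (-19870 + ((17 - (-1)*√(-8)/3)*1)*(-21)) - 5649 = (-19870 + ((17 - (-1)*2*I*√2/3)*1)*(-21)) - 5649 = (-19870 + ((17 - (-2)*I*√2/3)*1)*(-21)) - 5649 = (-19870 + ((17 + 2*I*√2/3)*1)*(-21)) - 5649 = (-19870 + (17 + 2*I*√2/3)*(-21)) - 5649 = (-19870 + (-357 - 14*I*√2)) - 5649 = (-20227 - 14*I*√2) - 5649 = -25876 - 14*I*√2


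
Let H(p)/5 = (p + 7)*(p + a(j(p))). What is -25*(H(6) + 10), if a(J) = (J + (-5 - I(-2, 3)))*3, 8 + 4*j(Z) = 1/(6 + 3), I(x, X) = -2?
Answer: 170875/12 ≈ 14240.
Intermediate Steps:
j(Z) = -71/36 (j(Z) = -2 + 1/(4*(6 + 3)) = -2 + (¼)/9 = -2 + (¼)*(⅑) = -2 + 1/36 = -71/36)
a(J) = -9 + 3*J (a(J) = (J + (-5 - 1*(-2)))*3 = (J + (-5 + 2))*3 = (J - 3)*3 = (-3 + J)*3 = -9 + 3*J)
H(p) = 5*(7 + p)*(-179/12 + p) (H(p) = 5*((p + 7)*(p + (-9 + 3*(-71/36)))) = 5*((7 + p)*(p + (-9 - 71/12))) = 5*((7 + p)*(p - 179/12)) = 5*((7 + p)*(-179/12 + p)) = 5*(7 + p)*(-179/12 + p))
-25*(H(6) + 10) = -25*((-6265/12 + 5*6² - 475/12*6) + 10) = -25*((-6265/12 + 5*36 - 475/2) + 10) = -25*((-6265/12 + 180 - 475/2) + 10) = -25*(-6955/12 + 10) = -25*(-6835/12) = 170875/12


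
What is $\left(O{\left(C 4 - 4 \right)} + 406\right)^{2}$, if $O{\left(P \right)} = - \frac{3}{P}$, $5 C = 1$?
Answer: $\frac{42393121}{256} \approx 1.656 \cdot 10^{5}$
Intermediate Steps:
$C = \frac{1}{5}$ ($C = \frac{1}{5} \cdot 1 = \frac{1}{5} \approx 0.2$)
$\left(O{\left(C 4 - 4 \right)} + 406\right)^{2} = \left(- \frac{3}{\frac{1}{5} \cdot 4 - 4} + 406\right)^{2} = \left(- \frac{3}{\frac{4}{5} - 4} + 406\right)^{2} = \left(- \frac{3}{- \frac{16}{5}} + 406\right)^{2} = \left(\left(-3\right) \left(- \frac{5}{16}\right) + 406\right)^{2} = \left(\frac{15}{16} + 406\right)^{2} = \left(\frac{6511}{16}\right)^{2} = \frac{42393121}{256}$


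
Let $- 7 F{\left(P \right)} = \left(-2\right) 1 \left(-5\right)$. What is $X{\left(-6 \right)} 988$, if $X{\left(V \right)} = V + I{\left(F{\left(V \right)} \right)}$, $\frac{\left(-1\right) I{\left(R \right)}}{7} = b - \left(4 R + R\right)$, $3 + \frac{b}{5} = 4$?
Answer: $-89908$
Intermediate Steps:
$b = 5$ ($b = -15 + 5 \cdot 4 = -15 + 20 = 5$)
$F{\left(P \right)} = - \frac{10}{7}$ ($F{\left(P \right)} = - \frac{\left(-2\right) 1 \left(-5\right)}{7} = - \frac{\left(-2\right) \left(-5\right)}{7} = \left(- \frac{1}{7}\right) 10 = - \frac{10}{7}$)
$I{\left(R \right)} = -35 + 35 R$ ($I{\left(R \right)} = - 7 \left(5 - \left(4 R + R\right)\right) = - 7 \left(5 - 5 R\right) = -35 + 35 R$)
$X{\left(V \right)} = -85 + V$ ($X{\left(V \right)} = V + \left(-35 + 35 \left(- \frac{10}{7}\right)\right) = V - 85 = -85 + V$)
$X{\left(-6 \right)} 988 = \left(-85 - 6\right) 988 = \left(-91\right) 988 = -89908$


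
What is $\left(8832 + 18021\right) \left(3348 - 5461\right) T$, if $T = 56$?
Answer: $-3177461784$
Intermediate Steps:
$\left(8832 + 18021\right) \left(3348 - 5461\right) T = \left(8832 + 18021\right) \left(3348 - 5461\right) 56 = 26853 \left(-2113\right) 56 = \left(-56740389\right) 56 = -3177461784$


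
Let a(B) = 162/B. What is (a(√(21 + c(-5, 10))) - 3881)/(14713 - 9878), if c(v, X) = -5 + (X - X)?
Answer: -7681/9670 ≈ -0.79431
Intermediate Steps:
c(v, X) = -5 (c(v, X) = -5 + 0 = -5)
(a(√(21 + c(-5, 10))) - 3881)/(14713 - 9878) = (162/(√(21 - 5)) - 3881)/(14713 - 9878) = (162/(√16) - 3881)/4835 = (162/4 - 3881)*(1/4835) = (162*(¼) - 3881)*(1/4835) = (81/2 - 3881)*(1/4835) = -7681/2*1/4835 = -7681/9670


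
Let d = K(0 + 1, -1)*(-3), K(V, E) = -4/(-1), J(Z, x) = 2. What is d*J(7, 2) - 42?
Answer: -66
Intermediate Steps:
K(V, E) = 4 (K(V, E) = -4*(-1) = 4)
d = -12 (d = 4*(-3) = -12)
d*J(7, 2) - 42 = -12*2 - 42 = -24 - 42 = -66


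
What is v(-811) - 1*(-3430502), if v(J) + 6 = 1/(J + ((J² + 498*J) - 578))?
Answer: 866042437185/252454 ≈ 3.4305e+6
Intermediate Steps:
v(J) = -6 + 1/(-578 + J² + 499*J) (v(J) = -6 + 1/(J + ((J² + 498*J) - 578)) = -6 + 1/(J + (-578 + J² + 498*J)) = -6 + 1/(-578 + J² + 499*J))
v(-811) - 1*(-3430502) = (3469 - 2994*(-811) - 6*(-811)²)/(-578 + (-811)² + 499*(-811)) - 1*(-3430502) = (3469 + 2428134 - 6*657721)/(-578 + 657721 - 404689) + 3430502 = (3469 + 2428134 - 3946326)/252454 + 3430502 = (1/252454)*(-1514723) + 3430502 = -1514723/252454 + 3430502 = 866042437185/252454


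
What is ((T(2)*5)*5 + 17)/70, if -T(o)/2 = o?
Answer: -83/70 ≈ -1.1857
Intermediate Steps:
T(o) = -2*o
((T(2)*5)*5 + 17)/70 = ((-2*2*5)*5 + 17)/70 = (-4*5*5 + 17)*(1/70) = (-20*5 + 17)*(1/70) = (-100 + 17)*(1/70) = -83*1/70 = -83/70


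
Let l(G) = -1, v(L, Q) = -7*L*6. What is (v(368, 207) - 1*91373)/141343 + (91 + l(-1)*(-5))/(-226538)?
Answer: -12107198465/16009780267 ≈ -0.75624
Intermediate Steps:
v(L, Q) = -42*L
(v(368, 207) - 1*91373)/141343 + (91 + l(-1)*(-5))/(-226538) = (-42*368 - 1*91373)/141343 + (91 - 1*(-5))/(-226538) = (-15456 - 91373)*(1/141343) + (91 + 5)*(-1/226538) = -106829*1/141343 + 96*(-1/226538) = -106829/141343 - 48/113269 = -12107198465/16009780267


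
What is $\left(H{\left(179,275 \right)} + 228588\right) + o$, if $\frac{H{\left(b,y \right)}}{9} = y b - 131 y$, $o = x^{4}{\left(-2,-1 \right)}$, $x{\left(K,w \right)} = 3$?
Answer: $347469$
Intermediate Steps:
$o = 81$ ($o = 3^{4} = 81$)
$H{\left(b,y \right)} = - 1179 y + 9 b y$ ($H{\left(b,y \right)} = 9 \left(y b - 131 y\right) = 9 \left(b y - 131 y\right) = 9 \left(- 131 y + b y\right) = - 1179 y + 9 b y$)
$\left(H{\left(179,275 \right)} + 228588\right) + o = \left(9 \cdot 275 \left(-131 + 179\right) + 228588\right) + 81 = \left(9 \cdot 275 \cdot 48 + 228588\right) + 81 = \left(118800 + 228588\right) + 81 = 347388 + 81 = 347469$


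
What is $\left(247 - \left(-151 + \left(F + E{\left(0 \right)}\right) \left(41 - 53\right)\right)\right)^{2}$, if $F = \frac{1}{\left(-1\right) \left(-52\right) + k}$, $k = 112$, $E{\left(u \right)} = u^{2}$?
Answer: $\frac{266375041}{1681} \approx 1.5846 \cdot 10^{5}$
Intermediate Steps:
$F = \frac{1}{164}$ ($F = \frac{1}{\left(-1\right) \left(-52\right) + 112} = \frac{1}{52 + 112} = \frac{1}{164} \approx 0.0060976$)
$\left(247 - \left(-151 + \left(F + E{\left(0 \right)}\right) \left(41 - 53\right)\right)\right)^{2} = \left(247 + \left(151 - \left(\frac{1}{164} + 0^{2}\right) \left(41 - 53\right)\right)\right)^{2} = \left(247 + \left(151 - \left(\frac{1}{164} + 0\right) \left(-12\right)\right)\right)^{2} = \left(247 + \left(151 - \frac{1}{164} \left(-12\right)\right)\right)^{2} = \left(247 + \left(151 - - \frac{3}{41}\right)\right)^{2} = \left(247 + \left(151 + \frac{3}{41}\right)\right)^{2} = \left(247 + \frac{6194}{41}\right)^{2} = \left(\frac{16321}{41}\right)^{2} = \frac{266375041}{1681}$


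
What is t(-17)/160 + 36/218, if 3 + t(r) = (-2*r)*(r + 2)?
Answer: -53037/17440 ≈ -3.0411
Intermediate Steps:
t(r) = -3 - 2*r*(2 + r) (t(r) = -3 + (-2*r)*(r + 2) = -3 + (-2*r)*(2 + r) = -3 - 2*r*(2 + r))
t(-17)/160 + 36/218 = (-3 - 4*(-17) - 2*(-17)²)/160 + 36/218 = (-3 + 68 - 2*289)*(1/160) + 36*(1/218) = (-3 + 68 - 578)*(1/160) + 18/109 = -513*1/160 + 18/109 = -513/160 + 18/109 = -53037/17440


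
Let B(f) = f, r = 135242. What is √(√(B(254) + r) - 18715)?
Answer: √(-18715 + 2*√33874) ≈ 135.45*I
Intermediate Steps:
√(√(B(254) + r) - 18715) = √(√(254 + 135242) - 18715) = √(√135496 - 18715) = √(2*√33874 - 18715) = √(-18715 + 2*√33874)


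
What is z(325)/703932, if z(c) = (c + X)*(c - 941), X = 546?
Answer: -134134/175983 ≈ -0.76220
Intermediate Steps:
z(c) = (-941 + c)*(546 + c) (z(c) = (c + 546)*(c - 941) = (546 + c)*(-941 + c) = (-941 + c)*(546 + c))
z(325)/703932 = (-513786 + 325**2 - 395*325)/703932 = (-513786 + 105625 - 128375)*(1/703932) = -536536*1/703932 = -134134/175983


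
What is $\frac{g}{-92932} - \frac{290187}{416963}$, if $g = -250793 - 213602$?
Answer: $\frac{166667874101}{38749205516} \approx 4.3012$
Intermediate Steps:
$g = -464395$
$\frac{g}{-92932} - \frac{290187}{416963} = - \frac{464395}{-92932} - \frac{290187}{416963} = \left(-464395\right) \left(- \frac{1}{92932}\right) - \frac{290187}{416963} = \frac{464395}{92932} - \frac{290187}{416963} = \frac{166667874101}{38749205516}$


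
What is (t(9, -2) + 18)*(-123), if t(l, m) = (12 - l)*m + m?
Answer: -1230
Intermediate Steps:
t(l, m) = m + m*(12 - l) (t(l, m) = m*(12 - l) + m = m + m*(12 - l))
(t(9, -2) + 18)*(-123) = (-2*(13 - 1*9) + 18)*(-123) = (-2*(13 - 9) + 18)*(-123) = (-2*4 + 18)*(-123) = (-8 + 18)*(-123) = 10*(-123) = -1230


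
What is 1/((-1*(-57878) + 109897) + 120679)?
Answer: 1/288454 ≈ 3.4668e-6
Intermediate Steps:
1/((-1*(-57878) + 109897) + 120679) = 1/((57878 + 109897) + 120679) = 1/(167775 + 120679) = 1/288454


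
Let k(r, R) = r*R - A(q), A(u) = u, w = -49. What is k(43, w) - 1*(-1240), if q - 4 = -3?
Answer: -868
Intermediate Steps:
q = 1 (q = 4 - 3 = 1)
k(r, R) = -1 + R*r (k(r, R) = r*R - 1*1 = R*r - 1 = -1 + R*r)
k(43, w) - 1*(-1240) = (-1 - 49*43) - 1*(-1240) = (-1 - 2107) + 1240 = -2108 + 1240 = -868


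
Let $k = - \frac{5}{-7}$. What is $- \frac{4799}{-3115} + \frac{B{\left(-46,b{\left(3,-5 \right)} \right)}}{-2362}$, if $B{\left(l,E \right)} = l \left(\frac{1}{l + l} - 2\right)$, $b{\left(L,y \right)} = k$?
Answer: $\frac{22094201}{14715260} \approx 1.5014$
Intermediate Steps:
$k = \frac{5}{7}$ ($k = \left(-5\right) \left(- \frac{1}{7}\right) = \frac{5}{7} \approx 0.71429$)
$b{\left(L,y \right)} = \frac{5}{7}$
$B{\left(l,E \right)} = l \left(-2 + \frac{1}{2 l}\right)$ ($B{\left(l,E \right)} = l \left(\frac{1}{2 l} - 2\right) = l \left(-2 + \frac{1}{2 l}\right)$)
$- \frac{4799}{-3115} + \frac{B{\left(-46,b{\left(3,-5 \right)} \right)}}{-2362} = - \frac{4799}{-3115} + \frac{\frac{1}{2} - -92}{-2362} = \left(-4799\right) \left(- \frac{1}{3115}\right) + \left(\frac{1}{2} + 92\right) \left(- \frac{1}{2362}\right) = \frac{4799}{3115} + \frac{185}{2} \left(- \frac{1}{2362}\right) = \frac{4799}{3115} - \frac{185}{4724} = \frac{22094201}{14715260}$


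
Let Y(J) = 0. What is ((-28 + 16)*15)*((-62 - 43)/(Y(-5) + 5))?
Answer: 3780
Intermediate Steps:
((-28 + 16)*15)*((-62 - 43)/(Y(-5) + 5)) = ((-28 + 16)*15)*((-62 - 43)/(0 + 5)) = (-12*15)*(-105/5) = -(-18900)/5 = -180*(-21) = 3780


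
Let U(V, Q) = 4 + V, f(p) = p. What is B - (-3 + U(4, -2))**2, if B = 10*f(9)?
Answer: 65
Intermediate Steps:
B = 90 (B = 10*9 = 90)
B - (-3 + U(4, -2))**2 = 90 - (-3 + (4 + 4))**2 = 90 - (-3 + 8)**2 = 90 - 1*5**2 = 90 - 1*25 = 90 - 25 = 65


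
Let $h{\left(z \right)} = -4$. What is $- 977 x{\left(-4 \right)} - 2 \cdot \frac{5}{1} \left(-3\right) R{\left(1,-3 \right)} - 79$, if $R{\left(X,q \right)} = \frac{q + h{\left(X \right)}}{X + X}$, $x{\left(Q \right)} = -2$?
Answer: $-205249$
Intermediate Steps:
$R{\left(X,q \right)} = \frac{-4 + q}{2 X}$ ($R{\left(X,q \right)} = \frac{q - 4}{X + X} = \frac{-4 + q}{2 X}$)
$- 977 x{\left(-4 \right)} - 2 \cdot \frac{5}{1} \left(-3\right) R{\left(1,-3 \right)} - 79 = - 977 - 2 - 2 \cdot \frac{5}{1} \left(-3\right) \frac{-4 - 3}{2 \cdot 1} - 79 = - 977 - 2 - 2 \cdot 5 \cdot 1 \left(-3\right) \frac{1}{2} \cdot 1 \left(-7\right) - 79 = - 977 - 2 \left(-2\right) 5 \left(-3\right) \left(- \frac{7}{2}\right) - 79 = - 977 - 2 \left(\left(-10\right) \left(-3\right)\right) \left(- \frac{7}{2}\right) - 79 = - 977 \left(-2\right) 30 \left(- \frac{7}{2}\right) - 79 = - 977 \left(\left(-60\right) \left(- \frac{7}{2}\right)\right) - 79 = \left(-977\right) 210 - 79 = -205170 - 79 = -205249$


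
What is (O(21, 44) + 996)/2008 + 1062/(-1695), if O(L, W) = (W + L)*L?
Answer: 623133/1134520 ≈ 0.54925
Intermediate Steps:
O(L, W) = L*(L + W) (O(L, W) = (L + W)*L = L*(L + W))
(O(21, 44) + 996)/2008 + 1062/(-1695) = (21*(21 + 44) + 996)/2008 + 1062/(-1695) = (21*65 + 996)*(1/2008) + 1062*(-1/1695) = (1365 + 996)*(1/2008) - 354/565 = 2361*(1/2008) - 354/565 = 2361/2008 - 354/565 = 623133/1134520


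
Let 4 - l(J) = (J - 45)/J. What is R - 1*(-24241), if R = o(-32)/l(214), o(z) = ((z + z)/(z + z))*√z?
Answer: 24241 + 856*I*√2/687 ≈ 24241.0 + 1.7621*I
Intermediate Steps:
l(J) = 4 - (-45 + J)/J (l(J) = 4 - (J - 45)/J = 4 - (-45 + J)/J)
o(z) = √z (o(z) = ((2*z)/((2*z)))*√z = ((2*z)*(1/(2*z)))*√z = 1*√z = √z)
R = 856*I*√2/687 (R = √(-32)/(3 + 45/214) = (4*I*√2)/(3 + 45*(1/214)) = (4*I*√2)/(3 + 45/214) = (4*I*√2)/(687/214) = (4*I*√2)*(214/687) = 856*I*√2/687 ≈ 1.7621*I)
R - 1*(-24241) = 856*I*√2/687 - 1*(-24241) = 856*I*√2/687 + 24241 = 24241 + 856*I*√2/687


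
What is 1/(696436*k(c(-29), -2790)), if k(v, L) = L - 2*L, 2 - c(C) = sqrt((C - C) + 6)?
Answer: 1/1943056440 ≈ 5.1465e-10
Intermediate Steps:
c(C) = 2 - sqrt(6) (c(C) = 2 - sqrt((C - C) + 6) = 2 - sqrt(0 + 6) = 2 - sqrt(6))
k(v, L) = -L
1/(696436*k(c(-29), -2790)) = 1/(696436*((-1*(-2790)))) = (1/696436)/2790 = (1/696436)*(1/2790) = 1/1943056440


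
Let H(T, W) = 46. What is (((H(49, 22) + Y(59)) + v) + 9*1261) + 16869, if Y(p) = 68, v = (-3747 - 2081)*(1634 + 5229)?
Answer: -39969232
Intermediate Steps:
v = -39997564 (v = -5828*6863 = -39997564)
(((H(49, 22) + Y(59)) + v) + 9*1261) + 16869 = (((46 + 68) - 39997564) + 9*1261) + 16869 = ((114 - 39997564) + 11349) + 16869 = (-39997450 + 11349) + 16869 = -39986101 + 16869 = -39969232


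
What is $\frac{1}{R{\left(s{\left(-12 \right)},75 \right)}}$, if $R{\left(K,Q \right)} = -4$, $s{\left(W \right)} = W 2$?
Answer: $- \frac{1}{4} \approx -0.25$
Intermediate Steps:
$s{\left(W \right)} = 2 W$
$\frac{1}{R{\left(s{\left(-12 \right)},75 \right)}} = \frac{1}{-4} = - \frac{1}{4}$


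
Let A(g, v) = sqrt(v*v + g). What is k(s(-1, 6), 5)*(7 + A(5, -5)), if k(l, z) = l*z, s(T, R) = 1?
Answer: 35 + 5*sqrt(30) ≈ 62.386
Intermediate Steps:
A(g, v) = sqrt(g + v**2) (A(g, v) = sqrt(v**2 + g) = sqrt(g + v**2))
k(s(-1, 6), 5)*(7 + A(5, -5)) = (1*5)*(7 + sqrt(5 + (-5)**2)) = 5*(7 + sqrt(5 + 25)) = 5*(7 + sqrt(30)) = 35 + 5*sqrt(30)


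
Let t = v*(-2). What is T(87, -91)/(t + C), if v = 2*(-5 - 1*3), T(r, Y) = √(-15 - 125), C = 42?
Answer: I*√35/37 ≈ 0.15989*I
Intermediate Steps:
T(r, Y) = 2*I*√35 (T(r, Y) = √(-140) = 2*I*√35)
v = -16 (v = 2*(-5 - 3) = 2*(-8) = -16)
t = 32 (t = -16*(-2) = 32)
T(87, -91)/(t + C) = (2*I*√35)/(32 + 42) = (2*I*√35)/74 = I*√35/37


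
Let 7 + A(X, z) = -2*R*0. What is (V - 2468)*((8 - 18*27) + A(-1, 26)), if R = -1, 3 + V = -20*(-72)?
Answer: 500035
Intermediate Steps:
V = 1437 (V = -3 - 20*(-72) = -3 + 1440 = 1437)
A(X, z) = -7 (A(X, z) = -7 - 2*(-1)*0 = -7 + 2*0 = -7 + 0 = -7)
(V - 2468)*((8 - 18*27) + A(-1, 26)) = (1437 - 2468)*((8 - 18*27) - 7) = -1031*((8 - 486) - 7) = -1031*(-478 - 7) = -1031*(-485) = 500035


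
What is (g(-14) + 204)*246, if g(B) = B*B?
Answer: 98400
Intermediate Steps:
g(B) = B²
(g(-14) + 204)*246 = ((-14)² + 204)*246 = (196 + 204)*246 = 400*246 = 98400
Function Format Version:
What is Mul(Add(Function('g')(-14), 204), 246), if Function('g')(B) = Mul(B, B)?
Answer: 98400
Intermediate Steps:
Function('g')(B) = Pow(B, 2)
Mul(Add(Function('g')(-14), 204), 246) = Mul(Add(Pow(-14, 2), 204), 246) = Mul(Add(196, 204), 246) = Mul(400, 246) = 98400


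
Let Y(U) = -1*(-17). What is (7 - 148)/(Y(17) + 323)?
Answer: -141/340 ≈ -0.41471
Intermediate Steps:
Y(U) = 17
(7 - 148)/(Y(17) + 323) = (7 - 148)/(17 + 323) = -141/340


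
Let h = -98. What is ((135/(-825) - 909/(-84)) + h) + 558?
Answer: 724813/1540 ≈ 470.66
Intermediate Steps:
((135/(-825) - 909/(-84)) + h) + 558 = ((135/(-825) - 909/(-84)) - 98) + 558 = ((135*(-1/825) - 909*(-1/84)) - 98) + 558 = ((-9/55 + 303/28) - 98) + 558 = (16413/1540 - 98) + 558 = -134507/1540 + 558 = 724813/1540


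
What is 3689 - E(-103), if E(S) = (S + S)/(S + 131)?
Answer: 51749/14 ≈ 3696.4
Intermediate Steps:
E(S) = 2*S/(131 + S) (E(S) = (2*S)/(131 + S) = 2*S/(131 + S))
3689 - E(-103) = 3689 - 2*(-103)/(131 - 103) = 3689 - 2*(-103)/28 = 3689 - 1*(-103/14) = 3689 + 103/14 = 51749/14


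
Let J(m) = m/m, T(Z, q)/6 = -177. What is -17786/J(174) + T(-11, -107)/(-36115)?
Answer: -642340328/36115 ≈ -17786.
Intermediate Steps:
T(Z, q) = -1062 (T(Z, q) = 6*(-177) = -1062)
J(m) = 1
-17786/J(174) + T(-11, -107)/(-36115) = -17786/1 - 1062/(-36115) = -17786*1 - 1062*(-1/36115) = -17786 + 1062/36115 = -642340328/36115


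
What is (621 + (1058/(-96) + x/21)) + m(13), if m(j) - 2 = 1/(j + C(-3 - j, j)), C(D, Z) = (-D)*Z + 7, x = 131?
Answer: 3946727/6384 ≈ 618.22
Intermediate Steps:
C(D, Z) = 7 - D*Z (C(D, Z) = -D*Z + 7 = 7 - D*Z)
m(j) = 2 + 1/(7 + j - j*(-3 - j)) (m(j) = 2 + 1/(j + (7 - (-3 - j)*j)) = 2 + 1/(j + (7 - j*(-3 - j))) = 2 + 1/(7 + j - j*(-3 - j)))
(621 + (1058/(-96) + x/21)) + m(13) = (621 + (1058/(-96) + 131/21)) + (15 + 2*13² + 8*13)/(7 + 13² + 4*13) = (621 + (1058*(-1/96) + 131*(1/21))) + (15 + 2*169 + 104)/(7 + 169 + 52) = (621 + (-529/48 + 131/21)) + (15 + 338 + 104)/228 = (621 - 1607/336) + (1/228)*457 = 207049/336 + 457/228 = 3946727/6384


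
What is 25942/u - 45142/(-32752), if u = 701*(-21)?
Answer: -13222643/34438728 ≈ -0.38395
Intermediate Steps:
u = -14721
25942/u - 45142/(-32752) = 25942/(-14721) - 45142/(-32752) = 25942*(-1/14721) - 45142*(-1/32752) = -3706/2103 + 22571/16376 = -13222643/34438728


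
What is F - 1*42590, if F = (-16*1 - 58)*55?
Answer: -46660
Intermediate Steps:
F = -4070 (F = (-16 - 58)*55 = -74*55 = -4070)
F - 1*42590 = -4070 - 1*42590 = -4070 - 42590 = -46660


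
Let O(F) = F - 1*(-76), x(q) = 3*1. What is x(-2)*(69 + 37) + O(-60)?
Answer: 334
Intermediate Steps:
x(q) = 3
O(F) = 76 + F (O(F) = F + 76 = 76 + F)
x(-2)*(69 + 37) + O(-60) = 3*(69 + 37) + (76 - 60) = 3*106 + 16 = 318 + 16 = 334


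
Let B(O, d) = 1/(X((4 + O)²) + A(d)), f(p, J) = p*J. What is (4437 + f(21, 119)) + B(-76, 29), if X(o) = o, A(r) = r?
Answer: 36157369/5213 ≈ 6936.0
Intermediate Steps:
f(p, J) = J*p
B(O, d) = 1/(d + (4 + O)²) (B(O, d) = 1/((4 + O)² + d) = 1/(d + (4 + O)²))
(4437 + f(21, 119)) + B(-76, 29) = (4437 + 119*21) + 1/(29 + (4 - 76)²) = (4437 + 2499) + 1/(29 + (-72)²) = 6936 + 1/(29 + 5184) = 6936 + 1/5213 = 36157369/5213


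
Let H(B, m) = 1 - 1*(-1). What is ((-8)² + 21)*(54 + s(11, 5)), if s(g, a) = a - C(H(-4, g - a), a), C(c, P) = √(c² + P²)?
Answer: 5015 - 85*√29 ≈ 4557.3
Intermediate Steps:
H(B, m) = 2 (H(B, m) = 1 + 1 = 2)
C(c, P) = √(P² + c²)
s(g, a) = a - √(4 + a²) (s(g, a) = a - √(a² + 2²) = a - √(a² + 4) = a - √(4 + a²))
((-8)² + 21)*(54 + s(11, 5)) = ((-8)² + 21)*(54 + (5 - √(4 + 5²))) = (64 + 21)*(54 + (5 - √(4 + 25))) = 85*(54 + (5 - √29)) = 85*(59 - √29) = 5015 - 85*√29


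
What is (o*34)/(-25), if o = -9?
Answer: 306/25 ≈ 12.240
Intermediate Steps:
(o*34)/(-25) = -9*34/(-25) = -306*(-1/25) = 306/25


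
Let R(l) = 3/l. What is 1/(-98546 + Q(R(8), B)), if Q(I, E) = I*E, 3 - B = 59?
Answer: -1/98567 ≈ -1.0145e-5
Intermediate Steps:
B = -56 (B = 3 - 1*59 = 3 - 59 = -56)
Q(I, E) = E*I
1/(-98546 + Q(R(8), B)) = 1/(-98546 - 168/8) = 1/(-98546 - 56*3/8) = 1/(-98546 - 21) = 1/(-98567) = -1/98567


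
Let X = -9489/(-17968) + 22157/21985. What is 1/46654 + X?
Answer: 14153449829847/9214782698960 ≈ 1.5359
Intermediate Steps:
X = 606732641/395026480 (X = -9489*(-1/17968) + 22157*(1/21985) = 9489/17968 + 22157/21985 = 606732641/395026480 ≈ 1.5359)
1/46654 + X = 1/46654 + 606732641/395026480 = 14153449829847/9214782698960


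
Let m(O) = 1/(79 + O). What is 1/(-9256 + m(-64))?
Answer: -15/138839 ≈ -0.00010804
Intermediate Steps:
1/(-9256 + m(-64)) = 1/(-9256 + 1/(79 - 64)) = 1/(-9256 + 1/15) = 1/(-138839/15) = -15/138839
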